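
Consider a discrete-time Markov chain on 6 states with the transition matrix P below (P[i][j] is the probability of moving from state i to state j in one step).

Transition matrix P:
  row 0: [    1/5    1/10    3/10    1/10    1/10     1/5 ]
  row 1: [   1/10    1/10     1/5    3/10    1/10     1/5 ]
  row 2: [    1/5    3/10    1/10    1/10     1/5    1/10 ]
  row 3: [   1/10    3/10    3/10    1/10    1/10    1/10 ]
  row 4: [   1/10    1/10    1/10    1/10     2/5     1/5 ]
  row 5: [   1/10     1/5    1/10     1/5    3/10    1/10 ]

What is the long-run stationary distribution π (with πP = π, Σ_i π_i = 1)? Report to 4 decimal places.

Balance equations π_j = Σ_i π_i·P[i][j]:
  π_0 = 1/5·π_0 + 1/10·π_1 + 1/5·π_2 + 1/10·π_3 + 1/10·π_4 + 1/10·π_5
  π_1 = 1/10·π_0 + 1/10·π_1 + 3/10·π_2 + 3/10·π_3 + 1/10·π_4 + 1/5·π_5
  π_2 = 3/10·π_0 + 1/5·π_1 + 1/10·π_2 + 3/10·π_3 + 1/10·π_4 + 1/10·π_5
  π_3 = 1/10·π_0 + 3/10·π_1 + 1/10·π_2 + 1/10·π_3 + 1/10·π_4 + 1/5·π_5
  π_4 = 1/10·π_0 + 1/10·π_1 + 1/5·π_2 + 1/10·π_3 + 2/5·π_4 + 3/10·π_5
  normalize: π_0 + π_1 + π_2 + π_3 + π_4 + π_5 = 1
Solving the linear system gives exactly π = [853/6537, 393/2179, 380/2179, 989/6537, 1381/6537, 995/6537].

π = [0.1305, 0.1804, 0.1744, 0.1513, 0.2113, 0.1522]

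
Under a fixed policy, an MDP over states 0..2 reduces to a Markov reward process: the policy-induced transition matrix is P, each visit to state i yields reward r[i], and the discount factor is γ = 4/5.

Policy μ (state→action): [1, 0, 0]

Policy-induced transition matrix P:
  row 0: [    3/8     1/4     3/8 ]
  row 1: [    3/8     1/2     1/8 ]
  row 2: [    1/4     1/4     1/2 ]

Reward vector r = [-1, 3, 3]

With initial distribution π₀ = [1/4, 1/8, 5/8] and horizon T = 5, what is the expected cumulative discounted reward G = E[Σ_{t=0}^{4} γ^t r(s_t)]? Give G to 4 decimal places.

G = 6.0885

t=0: π = [0.2500, 0.1250, 0.6250], E[r] = 2.0000, γ^t·E[r] = 2.000000, running G = 2.000000
t=1: π = [0.2969, 0.2813, 0.4219], E[r] = 1.8125, γ^t·E[r] = 1.450000, running G = 3.450000
t=2: π = [0.3223, 0.3203, 0.3574], E[r] = 1.7109, γ^t·E[r] = 1.095000, running G = 4.545000
t=3: π = [0.3303, 0.3301, 0.3396], E[r] = 1.6787, γ^t·E[r] = 0.859500, running G = 5.404500
t=4: π = [0.3326, 0.3325, 0.3349], E[r] = 1.6698, γ^t·E[r] = 0.683950, running G = 6.088450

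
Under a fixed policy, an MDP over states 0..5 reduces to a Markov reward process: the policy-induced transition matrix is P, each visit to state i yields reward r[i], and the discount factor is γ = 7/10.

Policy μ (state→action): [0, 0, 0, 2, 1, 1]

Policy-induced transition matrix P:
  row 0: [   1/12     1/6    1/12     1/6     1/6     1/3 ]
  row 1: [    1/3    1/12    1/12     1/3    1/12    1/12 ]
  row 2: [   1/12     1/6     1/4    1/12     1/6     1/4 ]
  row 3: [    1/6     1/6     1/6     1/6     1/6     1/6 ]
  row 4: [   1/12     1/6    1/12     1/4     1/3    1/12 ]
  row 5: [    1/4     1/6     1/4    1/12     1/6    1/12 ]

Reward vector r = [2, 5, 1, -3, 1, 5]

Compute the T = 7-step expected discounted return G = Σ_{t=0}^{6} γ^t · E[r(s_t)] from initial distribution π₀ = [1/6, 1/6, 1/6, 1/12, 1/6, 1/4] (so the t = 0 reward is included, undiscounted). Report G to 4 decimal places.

G = 6.0452

t=0: π = [0.1667, 0.1667, 0.1667, 0.0833, 0.1667, 0.2500], E[r] = 2.5000, γ^t·E[r] = 2.500000, running G = 2.500000
t=1: π = [0.1736, 0.1528, 0.1597, 0.1736, 0.1806, 0.1597], E[r] = 1.7292, γ^t·E[r] = 1.210417, running G = 3.710417
t=2: π = [0.1626, 0.1539, 0.1510, 0.1806, 0.1840, 0.1678], E[r] = 1.7274, γ^t·E[r] = 0.846441, running G = 4.556858
t=3: π = [0.1648, 0.1538, 0.1515, 0.1811, 0.1845, 0.1642], E[r] = 1.7127, γ^t·E[r] = 0.587447, running G = 5.144305
t=4: π = [0.1643, 0.1538, 0.1510, 0.1814, 0.1846, 0.1649], E[r] = 1.7137, γ^t·E[r] = 0.411459, running G = 5.555764
t=5: π = [0.1644, 0.1538, 0.1511, 0.1814, 0.1846, 0.1647], E[r] = 1.7131, γ^t·E[r] = 0.287914, running G = 5.843678
t=6: π = [0.1644, 0.1538, 0.1511, 0.1814, 0.1846, 0.1647], E[r] = 1.7131, γ^t·E[r] = 0.201550, running G = 6.045228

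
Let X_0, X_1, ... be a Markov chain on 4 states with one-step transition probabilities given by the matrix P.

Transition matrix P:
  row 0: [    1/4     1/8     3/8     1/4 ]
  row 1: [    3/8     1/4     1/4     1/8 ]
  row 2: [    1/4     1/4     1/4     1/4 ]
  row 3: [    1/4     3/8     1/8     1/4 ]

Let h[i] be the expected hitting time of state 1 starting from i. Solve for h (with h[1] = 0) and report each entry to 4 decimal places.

h = [4.5000, 0.0000, 4.0000, 3.5000]

First-step conditioning: h[1] = 0; for i ≠ 1, h[i] = 1 + Σ_k P[i][k]·h[k].
  h[0] = 1 + 1/4·h[0] + 3/8·h[2] + 1/4·h[3]
  h[2] = 1 + 1/4·h[0] + 1/4·h[2] + 1/4·h[3]
  h[3] = 1 + 1/4·h[0] + 1/8·h[2] + 1/4·h[3]
Solving the 3×3 linear system over states ≠ 1 gives exactly h = [9/2, 0, 4, 7/2] (h[1] = 0 is the target).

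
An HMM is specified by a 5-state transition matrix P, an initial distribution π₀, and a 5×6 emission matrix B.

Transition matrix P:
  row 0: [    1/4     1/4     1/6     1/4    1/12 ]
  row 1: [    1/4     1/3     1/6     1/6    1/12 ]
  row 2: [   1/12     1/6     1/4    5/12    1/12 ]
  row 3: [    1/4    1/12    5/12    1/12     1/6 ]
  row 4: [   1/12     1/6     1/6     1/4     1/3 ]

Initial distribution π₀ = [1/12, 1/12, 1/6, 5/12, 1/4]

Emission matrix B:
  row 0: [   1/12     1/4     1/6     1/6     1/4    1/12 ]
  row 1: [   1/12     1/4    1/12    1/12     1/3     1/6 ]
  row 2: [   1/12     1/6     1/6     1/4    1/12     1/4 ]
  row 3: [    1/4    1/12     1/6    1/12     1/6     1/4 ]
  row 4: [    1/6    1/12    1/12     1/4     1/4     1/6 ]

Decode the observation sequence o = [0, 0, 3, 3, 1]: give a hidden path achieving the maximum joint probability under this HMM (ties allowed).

path = [3, 4, 4, 4, 1]

t=0: δ = [6.944e-03, 6.944e-03, 1.389e-02, 1.042e-01, 4.167e-02]  (obs o_0=0)
t=1: δ = [2.170e-03, 7.234e-04, 3.617e-03, 2.604e-03, 2.894e-03]  ψ = [3, 3, 3, 4, 3]  (obs o_1=0)
t=2: δ = [1.085e-04, 5.023e-05, 2.713e-04, 1.256e-04, 2.411e-04]  ψ = [3, 2, 3, 2, 4]  (obs o_2=3)
t=3: δ = [5.233e-06, 3.768e-06, 1.695e-05, 9.419e-06, 2.009e-05]  ψ = [3, 2, 2, 2, 4]  (obs o_3=3)
t=4: δ = [5.887e-07, 8.372e-07, 7.064e-07, 5.887e-07, 5.582e-07]  ψ = [3, 4, 2, 2, 4]  (obs o_4=1)
backtrack: best end state = 1; path = [3, 4, 4, 4, 1]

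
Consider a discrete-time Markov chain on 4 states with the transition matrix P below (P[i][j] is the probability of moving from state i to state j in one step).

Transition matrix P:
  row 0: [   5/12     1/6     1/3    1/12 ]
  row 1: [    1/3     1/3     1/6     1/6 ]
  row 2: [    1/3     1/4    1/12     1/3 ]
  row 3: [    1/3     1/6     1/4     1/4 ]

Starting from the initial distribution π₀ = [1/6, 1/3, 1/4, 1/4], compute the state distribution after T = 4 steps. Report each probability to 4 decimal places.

t=0: π = [0.1667, 0.3333, 0.2500, 0.2500]
t=1: π = [0.3472, 0.2431, 0.1944, 0.2153]
t=2: π = [0.3623, 0.2234, 0.2263, 0.1881]
t=3: π = [0.3635, 0.2228, 0.2239, 0.1899]
t=4: π = [0.3636, 0.2224, 0.2244, 0.1895]

π = [0.3636, 0.2224, 0.2244, 0.1895]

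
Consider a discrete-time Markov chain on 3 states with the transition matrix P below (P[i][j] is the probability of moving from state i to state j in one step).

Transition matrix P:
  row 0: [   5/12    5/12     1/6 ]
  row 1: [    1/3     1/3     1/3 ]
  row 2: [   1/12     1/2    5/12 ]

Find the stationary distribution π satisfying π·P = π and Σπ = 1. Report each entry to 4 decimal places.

Balance equations π_j = Σ_i π_i·P[i][j]:
  π_0 = 5/12·π_0 + 1/3·π_1 + 1/12·π_2
  π_1 = 5/12·π_0 + 1/3·π_1 + 1/2·π_2
  normalize: π_0 + π_1 + π_2 = 1
Solving the linear system gives exactly π = [32/115, 47/115, 36/115].

π = [0.2783, 0.4087, 0.3130]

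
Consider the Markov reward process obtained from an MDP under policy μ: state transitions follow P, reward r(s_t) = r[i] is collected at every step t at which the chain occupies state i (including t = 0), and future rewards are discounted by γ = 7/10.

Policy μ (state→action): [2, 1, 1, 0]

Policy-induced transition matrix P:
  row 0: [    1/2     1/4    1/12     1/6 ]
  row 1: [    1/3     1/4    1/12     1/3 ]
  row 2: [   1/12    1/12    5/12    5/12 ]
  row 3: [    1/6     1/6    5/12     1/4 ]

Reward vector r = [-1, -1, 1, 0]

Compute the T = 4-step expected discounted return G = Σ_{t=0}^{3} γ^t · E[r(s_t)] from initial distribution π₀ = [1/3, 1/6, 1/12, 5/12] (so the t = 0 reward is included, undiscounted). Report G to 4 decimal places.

t=0: π = [0.3333, 0.1667, 0.0833, 0.4167], E[r] = -0.4167, γ^t·E[r] = -0.416667, running G = -0.416667
t=1: π = [0.2986, 0.2014, 0.2500, 0.2500], E[r] = -0.2500, γ^t·E[r] = -0.175000, running G = -0.591667
t=2: π = [0.2789, 0.1875, 0.2500, 0.2836], E[r] = -0.2164, γ^t·E[r] = -0.106053, running G = -0.697720
t=3: π = [0.2701, 0.1847, 0.2612, 0.2840], E[r] = -0.1936, γ^t·E[r] = -0.066397, running G = -0.764117

G = -0.7641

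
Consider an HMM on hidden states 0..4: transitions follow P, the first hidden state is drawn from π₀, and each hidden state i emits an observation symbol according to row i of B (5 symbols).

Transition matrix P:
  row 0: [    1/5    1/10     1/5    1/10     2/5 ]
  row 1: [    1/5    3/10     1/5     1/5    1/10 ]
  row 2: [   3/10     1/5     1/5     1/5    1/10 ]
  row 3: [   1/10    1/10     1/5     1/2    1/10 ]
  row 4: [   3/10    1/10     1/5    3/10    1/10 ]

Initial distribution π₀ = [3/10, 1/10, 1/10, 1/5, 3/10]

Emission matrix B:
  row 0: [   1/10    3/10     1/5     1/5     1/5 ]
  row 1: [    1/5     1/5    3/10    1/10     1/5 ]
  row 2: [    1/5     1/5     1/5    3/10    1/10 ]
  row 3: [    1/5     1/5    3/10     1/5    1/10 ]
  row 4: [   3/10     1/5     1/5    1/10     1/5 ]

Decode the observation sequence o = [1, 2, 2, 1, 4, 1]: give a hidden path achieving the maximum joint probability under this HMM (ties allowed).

t=0: δ = [9.000e-02, 2.000e-02, 2.000e-02, 4.000e-02, 6.000e-02]  (obs o_0=1)
t=1: δ = [3.600e-03, 2.700e-03, 3.600e-03, 6.000e-03, 7.200e-03]  ψ = [0, 0, 0, 3, 0]  (obs o_1=2)
t=2: δ = [4.320e-04, 2.430e-04, 2.880e-04, 9.000e-04, 2.880e-04]  ψ = [4, 1, 4, 3, 0]  (obs o_2=2)
t=3: δ = [2.700e-05, 1.800e-05, 3.600e-05, 9.000e-05, 3.456e-05]  ψ = [3, 3, 3, 3, 0]  (obs o_3=1)
t=4: δ = [2.160e-06, 1.800e-06, 1.800e-06, 4.500e-06, 2.160e-06]  ψ = [2, 3, 3, 3, 0]  (obs o_4=4)
t=5: δ = [1.944e-07, 1.080e-07, 1.800e-07, 4.500e-07, 1.728e-07]  ψ = [4, 1, 3, 3, 0]  (obs o_5=1)
backtrack: best end state = 3; path = [3, 3, 3, 3, 3, 3]

path = [3, 3, 3, 3, 3, 3]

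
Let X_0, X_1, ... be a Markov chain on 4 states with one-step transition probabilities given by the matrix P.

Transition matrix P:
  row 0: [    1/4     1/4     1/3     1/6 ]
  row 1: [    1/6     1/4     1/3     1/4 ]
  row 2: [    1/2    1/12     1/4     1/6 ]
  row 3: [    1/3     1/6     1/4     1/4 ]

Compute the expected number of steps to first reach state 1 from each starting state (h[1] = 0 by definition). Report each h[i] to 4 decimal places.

First-step conditioning: h[1] = 0; for i ≠ 1, h[i] = 1 + Σ_k P[i][k]·h[k].
  h[0] = 1 + 1/4·h[0] + 1/3·h[2] + 1/6·h[3]
  h[2] = 1 + 1/2·h[0] + 1/4·h[2] + 1/6·h[3]
  h[3] = 1 + 1/3·h[0] + 1/4·h[2] + 1/4·h[3]
Solving the 3×3 linear system over states ≠ 1 gives exactly h = [156/29, 0, 180/29, 168/29] (h[1] = 0 is the target).

h = [5.3793, 0.0000, 6.2069, 5.7931]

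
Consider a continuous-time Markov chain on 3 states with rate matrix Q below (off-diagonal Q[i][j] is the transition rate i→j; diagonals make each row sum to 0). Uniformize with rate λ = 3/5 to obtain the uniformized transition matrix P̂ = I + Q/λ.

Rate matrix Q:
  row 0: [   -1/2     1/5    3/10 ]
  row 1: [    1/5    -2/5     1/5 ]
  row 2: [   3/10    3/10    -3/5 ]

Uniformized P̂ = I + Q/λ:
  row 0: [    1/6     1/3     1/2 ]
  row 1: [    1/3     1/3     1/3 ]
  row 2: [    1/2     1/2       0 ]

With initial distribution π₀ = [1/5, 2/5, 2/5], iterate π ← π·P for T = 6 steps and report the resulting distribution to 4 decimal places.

t=0: π = [0.2000, 0.4000, 0.4000]
t=1: π = [0.3667, 0.4000, 0.2333]
t=2: π = [0.3111, 0.3722, 0.3167]
t=3: π = [0.3343, 0.3861, 0.2796]
t=4: π = [0.3242, 0.3799, 0.2958]
t=5: π = [0.3286, 0.3826, 0.2888]
t=6: π = [0.3267, 0.3815, 0.2918]

π = [0.3267, 0.3815, 0.2918]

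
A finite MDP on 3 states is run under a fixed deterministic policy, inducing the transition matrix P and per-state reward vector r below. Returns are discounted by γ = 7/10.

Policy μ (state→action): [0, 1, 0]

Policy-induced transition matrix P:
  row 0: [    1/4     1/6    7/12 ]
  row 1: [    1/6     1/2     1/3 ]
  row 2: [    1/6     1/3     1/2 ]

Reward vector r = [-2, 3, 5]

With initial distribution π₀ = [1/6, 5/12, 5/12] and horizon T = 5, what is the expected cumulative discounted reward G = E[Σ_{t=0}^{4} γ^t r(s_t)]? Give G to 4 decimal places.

G = 8.3076

t=0: π = [0.1667, 0.4167, 0.4167], E[r] = 3.0000, γ^t·E[r] = 3.000000, running G = 3.000000
t=1: π = [0.1806, 0.3750, 0.4444], E[r] = 2.9861, γ^t·E[r] = 2.090278, running G = 5.090278
t=2: π = [0.1817, 0.3657, 0.4525], E[r] = 2.9965, γ^t·E[r] = 1.468299, running G = 6.558576
t=3: π = [0.1818, 0.3640, 0.4542], E[r] = 2.9993, γ^t·E[r] = 1.028768, running G = 7.587345
t=4: π = [0.1818, 0.3637, 0.4545], E[r] = 2.9999, γ^t·E[r] = 0.720271, running G = 8.307616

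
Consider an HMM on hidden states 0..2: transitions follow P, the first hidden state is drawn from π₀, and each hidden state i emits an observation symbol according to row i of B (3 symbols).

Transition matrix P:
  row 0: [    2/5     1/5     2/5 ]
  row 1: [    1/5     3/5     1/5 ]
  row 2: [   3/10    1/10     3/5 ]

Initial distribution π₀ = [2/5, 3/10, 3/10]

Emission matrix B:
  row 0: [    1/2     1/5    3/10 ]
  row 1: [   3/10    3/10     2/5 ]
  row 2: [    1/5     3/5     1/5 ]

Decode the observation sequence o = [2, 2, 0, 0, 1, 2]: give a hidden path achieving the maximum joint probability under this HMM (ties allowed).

path = [1, 1, 1, 1, 1, 1]

t=0: δ = [1.200e-01, 1.200e-01, 6.000e-02]  (obs o_0=2)
t=1: δ = [1.440e-02, 2.880e-02, 9.600e-03]  ψ = [0, 1, 0]  (obs o_1=2)
t=2: δ = [2.880e-03, 5.184e-03, 1.152e-03]  ψ = [0, 1, 0]  (obs o_2=0)
t=3: δ = [5.760e-04, 9.331e-04, 2.304e-04]  ψ = [0, 1, 0]  (obs o_3=0)
t=4: δ = [4.608e-05, 1.680e-04, 1.382e-04]  ψ = [0, 1, 0]  (obs o_4=1)
t=5: δ = [1.244e-05, 4.031e-05, 1.659e-05]  ψ = [2, 1, 2]  (obs o_5=2)
backtrack: best end state = 1; path = [1, 1, 1, 1, 1, 1]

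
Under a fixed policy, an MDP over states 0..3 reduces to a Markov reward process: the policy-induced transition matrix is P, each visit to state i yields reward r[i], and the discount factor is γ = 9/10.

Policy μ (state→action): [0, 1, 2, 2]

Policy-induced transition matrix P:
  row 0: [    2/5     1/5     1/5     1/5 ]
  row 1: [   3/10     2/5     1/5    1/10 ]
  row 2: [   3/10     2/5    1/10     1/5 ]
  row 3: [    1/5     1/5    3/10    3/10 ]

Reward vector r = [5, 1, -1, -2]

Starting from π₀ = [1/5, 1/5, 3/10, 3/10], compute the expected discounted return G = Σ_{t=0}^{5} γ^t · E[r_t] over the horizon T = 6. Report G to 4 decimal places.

t=0: π = [0.2000, 0.2000, 0.3000, 0.3000], E[r] = 0.3000, γ^t·E[r] = 0.300000, running G = 0.300000
t=1: π = [0.2900, 0.3000, 0.2000, 0.2100], E[r] = 1.1300, γ^t·E[r] = 1.017000, running G = 1.317000
t=2: π = [0.3080, 0.3000, 0.2010, 0.1910], E[r] = 1.2570, γ^t·E[r] = 1.018170, running G = 2.335170
t=3: π = [0.3117, 0.3002, 0.1990, 0.1891], E[r] = 1.2815, γ^t·E[r] = 0.934214, running G = 3.269384
t=4: π = [0.3123, 0.2998, 0.1990, 0.1889], E[r] = 1.2844, γ^t·E[r] = 0.842662, running G = 4.112046
t=5: π = [0.3123, 0.2998, 0.1990, 0.1889], E[r] = 1.2847, γ^t·E[r] = 0.758577, running G = 4.870623

G = 4.8706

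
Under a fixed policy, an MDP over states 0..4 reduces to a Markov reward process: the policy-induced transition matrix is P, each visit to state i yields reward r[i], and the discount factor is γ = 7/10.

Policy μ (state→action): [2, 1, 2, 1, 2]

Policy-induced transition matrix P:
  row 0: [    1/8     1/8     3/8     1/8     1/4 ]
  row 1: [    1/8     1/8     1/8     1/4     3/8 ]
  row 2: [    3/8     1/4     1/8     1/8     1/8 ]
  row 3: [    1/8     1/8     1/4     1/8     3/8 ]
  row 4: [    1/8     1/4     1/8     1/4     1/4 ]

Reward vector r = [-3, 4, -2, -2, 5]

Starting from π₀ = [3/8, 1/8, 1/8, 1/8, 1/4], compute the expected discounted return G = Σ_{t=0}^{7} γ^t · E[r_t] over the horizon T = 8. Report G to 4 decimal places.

t=0: π = [0.3750, 0.1250, 0.1250, 0.1250, 0.2500], E[r] = 0.1250, γ^t·E[r] = 0.125000, running G = 0.125000
t=1: π = [0.1563, 0.1719, 0.2344, 0.1719, 0.2656], E[r] = 0.7344, γ^t·E[r] = 0.514063, running G = 0.639063
t=2: π = [0.1836, 0.1875, 0.1855, 0.1797, 0.2637], E[r] = 0.7871, γ^t·E[r] = 0.385684, running G = 1.024746
t=3: π = [0.1714, 0.1812, 0.1934, 0.1814, 0.2727], E[r] = 0.8245, γ^t·E[r] = 0.282791, running G = 1.307537
t=4: π = [0.1733, 0.1833, 0.1905, 0.1817, 0.2711], E[r] = 0.8242, γ^t·E[r] = 0.197902, running G = 1.505439
t=5: π = [0.1726, 0.1827, 0.1911, 0.1818, 0.2718], E[r] = 0.8263, γ^t·E[r] = 0.138873, running G = 1.644312
t=6: π = [0.1728, 0.1829, 0.1909, 0.1818, 0.2717], E[r] = 0.8262, γ^t·E[r] = 0.097197, running G = 1.741509
t=7: π = [0.1727, 0.1828, 0.1909, 0.1818, 0.2717], E[r] = 0.8263, γ^t·E[r] = 0.068047, running G = 1.809556

G = 1.8096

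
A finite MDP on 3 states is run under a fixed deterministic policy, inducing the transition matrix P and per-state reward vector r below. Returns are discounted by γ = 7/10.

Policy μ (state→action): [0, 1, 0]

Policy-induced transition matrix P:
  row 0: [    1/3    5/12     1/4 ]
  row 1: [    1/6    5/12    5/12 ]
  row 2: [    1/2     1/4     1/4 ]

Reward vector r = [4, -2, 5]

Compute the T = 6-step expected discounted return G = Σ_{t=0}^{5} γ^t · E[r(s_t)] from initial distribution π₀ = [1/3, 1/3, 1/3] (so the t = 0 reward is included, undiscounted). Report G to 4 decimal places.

G = 6.4608

t=0: π = [0.3333, 0.3333, 0.3333], E[r] = 2.3333, γ^t·E[r] = 2.333333, running G = 2.333333
t=1: π = [0.3333, 0.3611, 0.3056], E[r] = 2.1389, γ^t·E[r] = 1.497222, running G = 3.830556
t=2: π = [0.3241, 0.3657, 0.3102], E[r] = 2.1157, γ^t·E[r] = 1.036713, running G = 4.867269
t=3: π = [0.3241, 0.3650, 0.3110], E[r] = 2.1211, γ^t·E[r] = 0.727552, running G = 5.594820
t=4: π = [0.3243, 0.3648, 0.3108], E[r] = 2.1218, γ^t·E[r] = 0.509441, running G = 6.104261
t=5: π = [0.3243, 0.3649, 0.3108], E[r] = 2.1216, γ^t·E[r] = 0.356583, running G = 6.460844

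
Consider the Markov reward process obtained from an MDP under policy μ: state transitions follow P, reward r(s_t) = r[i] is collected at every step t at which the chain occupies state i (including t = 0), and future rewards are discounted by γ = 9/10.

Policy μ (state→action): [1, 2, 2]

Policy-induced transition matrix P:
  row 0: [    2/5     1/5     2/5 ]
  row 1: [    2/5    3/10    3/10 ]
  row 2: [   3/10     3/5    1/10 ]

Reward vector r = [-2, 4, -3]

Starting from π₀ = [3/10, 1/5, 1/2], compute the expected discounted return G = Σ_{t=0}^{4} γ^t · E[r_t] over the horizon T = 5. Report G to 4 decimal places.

G = -1.5366

t=0: π = [0.3000, 0.2000, 0.5000], E[r] = -1.3000, γ^t·E[r] = -1.300000, running G = -1.300000
t=1: π = [0.3500, 0.4200, 0.2300], E[r] = 0.2900, γ^t·E[r] = 0.261000, running G = -1.039000
t=2: π = [0.3770, 0.3340, 0.2890], E[r] = -0.2850, γ^t·E[r] = -0.230850, running G = -1.269850
t=3: π = [0.3711, 0.3490, 0.2799], E[r] = -0.1859, γ^t·E[r] = -0.135521, running G = -1.405371
t=4: π = [0.3720, 0.3469, 0.2811], E[r] = -0.2000, γ^t·E[r] = -0.131200, running G = -1.536571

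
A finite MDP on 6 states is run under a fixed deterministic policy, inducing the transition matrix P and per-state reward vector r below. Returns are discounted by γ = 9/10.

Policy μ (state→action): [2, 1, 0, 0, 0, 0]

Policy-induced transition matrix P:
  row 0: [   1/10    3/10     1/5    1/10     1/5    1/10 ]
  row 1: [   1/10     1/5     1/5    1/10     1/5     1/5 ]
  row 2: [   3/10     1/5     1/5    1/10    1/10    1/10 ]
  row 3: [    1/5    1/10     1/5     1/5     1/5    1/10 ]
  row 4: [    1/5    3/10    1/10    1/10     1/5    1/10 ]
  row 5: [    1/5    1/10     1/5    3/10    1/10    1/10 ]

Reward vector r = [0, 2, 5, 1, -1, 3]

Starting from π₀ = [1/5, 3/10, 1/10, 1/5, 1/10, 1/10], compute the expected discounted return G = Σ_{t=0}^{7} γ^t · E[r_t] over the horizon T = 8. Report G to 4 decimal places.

G = 9.3400

t=0: π = [0.2000, 0.3000, 0.1000, 0.2000, 0.1000, 0.1000], E[r] = 1.5000, γ^t·E[r] = 1.500000, running G = 1.500000
t=1: π = [0.1600, 0.2000, 0.1900, 0.1400, 0.1800, 0.1300], E[r] = 1.7000, γ^t·E[r] = 1.530000, running G = 3.030000
t=2: π = [0.1830, 0.2070, 0.1820, 0.1400, 0.1680, 0.1200], E[r] = 1.6560, γ^t·E[r] = 1.341360, running G = 4.371360
t=3: π = [0.1792, 0.2091, 0.1832, 0.1380, 0.1698, 0.1207], E[r] = 1.6645, γ^t·E[r] = 1.213421, running G = 5.584781
t=4: π = [0.1795, 0.2090, 0.1830, 0.1379, 0.1696, 0.1209], E[r] = 1.6642, γ^t·E[r] = 1.091895, running G = 6.676675
t=5: π = [0.1795, 0.2090, 0.1830, 0.1380, 0.1696, 0.1209], E[r] = 1.6643, γ^t·E[r] = 0.982766, running G = 7.659441
t=6: π = [0.1795, 0.2090, 0.1830, 0.1380, 0.1696, 0.1209], E[r] = 1.6643, γ^t·E[r] = 0.884484, running G = 8.543925
t=7: π = [0.1795, 0.2090, 0.1830, 0.1380, 0.1696, 0.1209], E[r] = 1.6643, γ^t·E[r] = 0.796035, running G = 9.339960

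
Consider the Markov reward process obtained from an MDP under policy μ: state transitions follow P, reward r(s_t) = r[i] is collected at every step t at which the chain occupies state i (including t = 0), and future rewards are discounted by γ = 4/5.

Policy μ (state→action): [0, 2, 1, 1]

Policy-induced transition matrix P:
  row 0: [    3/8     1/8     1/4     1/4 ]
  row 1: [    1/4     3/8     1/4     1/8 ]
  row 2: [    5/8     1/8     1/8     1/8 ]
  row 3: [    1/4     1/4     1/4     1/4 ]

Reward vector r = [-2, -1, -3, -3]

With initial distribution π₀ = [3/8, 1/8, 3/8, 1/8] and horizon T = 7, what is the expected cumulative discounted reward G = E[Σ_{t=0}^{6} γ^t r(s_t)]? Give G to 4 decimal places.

G = -8.9376

t=0: π = [0.3750, 0.1250, 0.3750, 0.1250], E[r] = -2.3750, γ^t·E[r] = -2.375000, running G = -2.375000
t=1: π = [0.4375, 0.1719, 0.2031, 0.1875], E[r] = -2.2188, γ^t·E[r] = -1.775000, running G = -4.150000
t=2: π = [0.3809, 0.1914, 0.2246, 0.2031], E[r] = -2.2363, γ^t·E[r] = -1.431250, running G = -5.581250
t=3: π = [0.3818, 0.1982, 0.2219, 0.1980], E[r] = -2.2217, γ^t·E[r] = -1.137500, running G = -6.718750
t=4: π = [0.3810, 0.1993, 0.2223, 0.1975], E[r] = -2.2204, γ^t·E[r] = -0.909488, running G = -7.628238
t=5: π = [0.3810, 0.1995, 0.2222, 0.1973], E[r] = -2.2200, γ^t·E[r] = -0.727453, running G = -8.355690
t=6: π = [0.3810, 0.1995, 0.2222, 0.1973], E[r] = -2.2200, γ^t·E[r] = -0.581951, running G = -8.937641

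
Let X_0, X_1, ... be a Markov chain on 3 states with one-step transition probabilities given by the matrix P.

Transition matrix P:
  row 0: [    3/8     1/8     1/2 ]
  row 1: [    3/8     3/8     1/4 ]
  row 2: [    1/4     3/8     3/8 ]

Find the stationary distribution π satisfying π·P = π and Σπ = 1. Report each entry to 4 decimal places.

Balance equations π_j = Σ_i π_i·P[i][j]:
  π_0 = 3/8·π_0 + 3/8·π_1 + 1/4·π_2
  π_1 = 1/8·π_0 + 3/8·π_1 + 3/8·π_2
  normalize: π_0 + π_1 + π_2 = 1
Solving the linear system gives exactly π = [19/58, 17/58, 11/29].

π = [0.3276, 0.2931, 0.3793]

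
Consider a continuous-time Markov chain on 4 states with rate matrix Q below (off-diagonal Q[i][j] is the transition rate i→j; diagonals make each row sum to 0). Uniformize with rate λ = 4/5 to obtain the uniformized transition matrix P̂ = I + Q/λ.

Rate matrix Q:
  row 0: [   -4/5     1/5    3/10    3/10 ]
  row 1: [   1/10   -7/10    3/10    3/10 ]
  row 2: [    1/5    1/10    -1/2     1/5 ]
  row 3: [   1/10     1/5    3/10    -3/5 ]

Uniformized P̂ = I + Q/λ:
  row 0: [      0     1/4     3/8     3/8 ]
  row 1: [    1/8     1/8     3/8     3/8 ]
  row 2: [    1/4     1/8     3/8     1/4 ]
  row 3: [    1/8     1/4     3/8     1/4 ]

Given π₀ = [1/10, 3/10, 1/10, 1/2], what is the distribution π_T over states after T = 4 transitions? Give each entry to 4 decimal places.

π = [0.1528, 0.1805, 0.3750, 0.2917]

t=0: π = [0.1000, 0.3000, 0.1000, 0.5000]
t=1: π = [0.1250, 0.2000, 0.3750, 0.3000]
t=2: π = [0.1563, 0.1781, 0.3750, 0.2906]
t=3: π = [0.1523, 0.1809, 0.3750, 0.2918]
t=4: π = [0.1528, 0.1805, 0.3750, 0.2917]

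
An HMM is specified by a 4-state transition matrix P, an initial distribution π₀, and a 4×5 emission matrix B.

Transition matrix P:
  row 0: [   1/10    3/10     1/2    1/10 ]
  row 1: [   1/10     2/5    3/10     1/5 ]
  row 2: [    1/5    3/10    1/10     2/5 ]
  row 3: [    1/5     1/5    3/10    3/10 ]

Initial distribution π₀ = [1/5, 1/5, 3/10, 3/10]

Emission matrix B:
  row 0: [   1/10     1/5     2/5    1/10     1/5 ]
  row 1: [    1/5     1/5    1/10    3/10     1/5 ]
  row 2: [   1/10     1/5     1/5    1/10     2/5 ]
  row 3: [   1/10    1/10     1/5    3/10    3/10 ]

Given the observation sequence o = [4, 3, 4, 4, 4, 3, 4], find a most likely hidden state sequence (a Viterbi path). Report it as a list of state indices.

t=0: δ = [4.000e-02, 4.000e-02, 1.200e-01, 9.000e-02]  (obs o_0=4)
t=1: δ = [2.400e-03, 1.080e-02, 2.700e-03, 1.440e-02]  ψ = [2, 2, 3, 2]  (obs o_1=3)
t=2: δ = [5.760e-04, 8.640e-04, 1.728e-03, 1.296e-03]  ψ = [3, 1, 3, 3]  (obs o_2=4)
t=3: δ = [6.912e-05, 1.037e-04, 1.555e-04, 2.074e-04]  ψ = [2, 2, 3, 2]  (obs o_3=4)
t=4: δ = [8.294e-06, 9.331e-06, 2.488e-05, 1.866e-05]  ψ = [3, 2, 3, 2]  (obs o_4=4)
t=5: δ = [4.977e-07, 2.239e-06, 5.599e-07, 2.986e-06]  ψ = [2, 2, 3, 2]  (obs o_5=3)
t=6: δ = [1.194e-07, 1.792e-07, 3.583e-07, 2.687e-07]  ψ = [3, 1, 3, 3]  (obs o_6=4)
backtrack: best end state = 2; path = [2, 3, 2, 3, 2, 3, 2]

path = [2, 3, 2, 3, 2, 3, 2]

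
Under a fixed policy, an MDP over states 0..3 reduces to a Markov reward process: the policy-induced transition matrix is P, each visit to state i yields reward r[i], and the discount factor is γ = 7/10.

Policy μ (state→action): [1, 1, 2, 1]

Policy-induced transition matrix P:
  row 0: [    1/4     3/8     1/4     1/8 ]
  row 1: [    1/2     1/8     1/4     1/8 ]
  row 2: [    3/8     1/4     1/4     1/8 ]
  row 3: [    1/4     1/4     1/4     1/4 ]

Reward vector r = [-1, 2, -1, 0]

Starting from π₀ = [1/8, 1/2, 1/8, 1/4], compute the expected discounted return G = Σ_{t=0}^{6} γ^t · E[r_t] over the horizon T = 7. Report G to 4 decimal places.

G = 0.5006

t=0: π = [0.1250, 0.5000, 0.1250, 0.2500], E[r] = 0.7500, γ^t·E[r] = 0.750000, running G = 0.750000
t=1: π = [0.3906, 0.2031, 0.2500, 0.1563], E[r] = -0.2344, γ^t·E[r] = -0.164063, running G = 0.585938
t=2: π = [0.3320, 0.2734, 0.2500, 0.1445], E[r] = -0.0352, γ^t·E[r] = -0.017227, running G = 0.568711
t=3: π = [0.3496, 0.2573, 0.2500, 0.1431], E[r] = -0.0850, γ^t·E[r] = -0.029142, running G = 0.539569
t=4: π = [0.3456, 0.2615, 0.2500, 0.1429], E[r] = -0.0725, γ^t·E[r] = -0.017410, running G = 0.522160
t=5: π = [0.3466, 0.2605, 0.2500, 0.1429], E[r] = -0.0756, γ^t·E[r] = -0.012710, running G = 0.509450
t=6: π = [0.3464, 0.2608, 0.2500, 0.1429], E[r] = -0.0748, γ^t·E[r] = -0.008805, running G = 0.500644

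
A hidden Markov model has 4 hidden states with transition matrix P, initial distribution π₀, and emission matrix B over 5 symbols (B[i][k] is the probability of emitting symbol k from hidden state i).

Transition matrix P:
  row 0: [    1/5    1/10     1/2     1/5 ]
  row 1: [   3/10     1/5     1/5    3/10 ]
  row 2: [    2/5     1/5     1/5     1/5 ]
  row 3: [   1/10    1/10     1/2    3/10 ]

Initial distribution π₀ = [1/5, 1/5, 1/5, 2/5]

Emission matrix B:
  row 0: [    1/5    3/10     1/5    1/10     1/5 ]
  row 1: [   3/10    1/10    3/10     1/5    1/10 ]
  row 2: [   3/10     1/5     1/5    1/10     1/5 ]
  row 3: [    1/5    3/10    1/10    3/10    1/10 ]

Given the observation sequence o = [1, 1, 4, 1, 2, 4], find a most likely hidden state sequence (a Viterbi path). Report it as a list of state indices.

path = [3, 3, 2, 0, 2, 0]

t=0: δ = [6.000e-02, 2.000e-02, 4.000e-02, 1.200e-01]  (obs o_0=1)
t=1: δ = [4.800e-03, 1.200e-03, 1.200e-02, 1.080e-02]  ψ = [2, 3, 3, 3]  (obs o_1=1)
t=2: δ = [9.600e-04, 2.400e-04, 1.080e-03, 3.240e-04]  ψ = [2, 2, 3, 3]  (obs o_2=4)
t=3: δ = [1.296e-04, 2.160e-05, 9.600e-05, 6.480e-05]  ψ = [2, 2, 0, 2]  (obs o_3=1)
t=4: δ = [7.680e-06, 5.760e-06, 1.296e-05, 2.592e-06]  ψ = [2, 2, 0, 0]  (obs o_4=2)
t=5: δ = [1.037e-06, 2.592e-07, 7.680e-07, 2.592e-07]  ψ = [2, 2, 0, 2]  (obs o_5=4)
backtrack: best end state = 0; path = [3, 3, 2, 0, 2, 0]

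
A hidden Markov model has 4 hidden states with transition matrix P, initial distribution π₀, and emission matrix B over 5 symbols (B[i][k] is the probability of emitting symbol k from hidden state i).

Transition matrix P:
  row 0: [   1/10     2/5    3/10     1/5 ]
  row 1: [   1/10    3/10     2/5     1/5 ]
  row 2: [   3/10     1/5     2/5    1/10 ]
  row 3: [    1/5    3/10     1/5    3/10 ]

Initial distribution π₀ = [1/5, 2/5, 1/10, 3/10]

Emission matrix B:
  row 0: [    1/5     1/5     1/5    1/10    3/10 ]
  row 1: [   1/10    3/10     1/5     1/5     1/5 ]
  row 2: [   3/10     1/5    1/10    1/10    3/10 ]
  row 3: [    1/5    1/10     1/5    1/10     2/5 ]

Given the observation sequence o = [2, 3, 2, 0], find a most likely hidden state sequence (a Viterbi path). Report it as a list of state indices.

t=0: δ = [4.000e-02, 8.000e-02, 1.000e-02, 6.000e-02]  (obs o_0=2)
t=1: δ = [1.200e-03, 4.800e-03, 3.200e-03, 1.800e-03]  ψ = [3, 1, 1, 3]  (obs o_1=3)
t=2: δ = [1.920e-04, 2.880e-04, 1.920e-04, 1.920e-04]  ψ = [2, 1, 1, 1]  (obs o_2=2)
t=3: δ = [1.152e-05, 8.640e-06, 3.456e-05, 1.152e-05]  ψ = [2, 1, 1, 1]  (obs o_3=0)
backtrack: best end state = 2; path = [1, 1, 1, 2]

path = [1, 1, 1, 2]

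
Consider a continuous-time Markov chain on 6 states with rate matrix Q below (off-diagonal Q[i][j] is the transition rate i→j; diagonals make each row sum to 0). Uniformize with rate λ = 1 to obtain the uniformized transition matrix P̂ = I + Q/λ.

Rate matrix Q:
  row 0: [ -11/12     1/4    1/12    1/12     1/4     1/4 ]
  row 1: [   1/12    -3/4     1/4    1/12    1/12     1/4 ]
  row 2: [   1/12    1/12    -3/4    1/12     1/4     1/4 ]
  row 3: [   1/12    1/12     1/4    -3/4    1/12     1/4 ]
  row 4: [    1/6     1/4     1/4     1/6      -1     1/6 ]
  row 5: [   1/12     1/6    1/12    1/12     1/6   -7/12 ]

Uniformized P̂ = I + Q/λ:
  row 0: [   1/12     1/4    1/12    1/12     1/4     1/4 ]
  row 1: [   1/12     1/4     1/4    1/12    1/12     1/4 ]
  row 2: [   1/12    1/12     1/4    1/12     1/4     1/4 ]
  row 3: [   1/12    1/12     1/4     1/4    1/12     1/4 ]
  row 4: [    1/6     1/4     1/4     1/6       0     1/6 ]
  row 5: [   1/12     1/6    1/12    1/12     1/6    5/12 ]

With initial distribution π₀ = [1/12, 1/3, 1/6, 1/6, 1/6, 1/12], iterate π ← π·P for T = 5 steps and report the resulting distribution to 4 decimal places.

t=0: π = [0.0833, 0.3333, 0.1667, 0.1667, 0.1667, 0.0833]
t=1: π = [0.0972, 0.1875, 0.2222, 0.1250, 0.1181, 0.2500]
t=2: π = [0.0932, 0.1713, 0.1921, 0.1140, 0.1476, 0.2818]
t=3: π = [0.0956, 0.1755, 0.1875, 0.1146, 0.1421, 0.2847]
t=4: π = [0.0952, 0.1759, 0.1866, 0.1143, 0.1424, 0.2856]
t=5: π = [0.0952, 0.1761, 0.1865, 0.1142, 0.1422, 0.2857]

π = [0.0952, 0.1761, 0.1865, 0.1142, 0.1422, 0.2857]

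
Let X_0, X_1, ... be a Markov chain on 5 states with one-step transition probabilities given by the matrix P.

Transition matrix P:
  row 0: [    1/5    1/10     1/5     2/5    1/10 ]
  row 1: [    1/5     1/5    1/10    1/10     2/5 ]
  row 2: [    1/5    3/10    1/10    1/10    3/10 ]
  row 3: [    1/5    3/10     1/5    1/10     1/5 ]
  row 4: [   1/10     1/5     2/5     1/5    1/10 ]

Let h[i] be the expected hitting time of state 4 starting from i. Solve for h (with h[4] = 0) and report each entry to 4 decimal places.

h = [4.6637, 3.3967, 3.7364, 4.1101, 0.0000]

First-step conditioning: h[4] = 0; for i ≠ 4, h[i] = 1 + Σ_k P[i][k]·h[k].
  h[0] = 1 + 1/5·h[0] + 1/10·h[1] + 1/5·h[2] + 2/5·h[3]
  h[1] = 1 + 1/5·h[0] + 1/5·h[1] + 1/10·h[2] + 1/10·h[3]
  h[2] = 1 + 1/5·h[0] + 3/10·h[1] + 1/10·h[2] + 1/10·h[3]
  h[3] = 1 + 1/5·h[0] + 3/10·h[1] + 1/5·h[2] + 1/10·h[3]
Solving the 4×4 linear system over states ≠ 4 gives exactly h = [6865/1472, 625/184, 1375/368, 3025/736, 0] (h[4] = 0 is the target).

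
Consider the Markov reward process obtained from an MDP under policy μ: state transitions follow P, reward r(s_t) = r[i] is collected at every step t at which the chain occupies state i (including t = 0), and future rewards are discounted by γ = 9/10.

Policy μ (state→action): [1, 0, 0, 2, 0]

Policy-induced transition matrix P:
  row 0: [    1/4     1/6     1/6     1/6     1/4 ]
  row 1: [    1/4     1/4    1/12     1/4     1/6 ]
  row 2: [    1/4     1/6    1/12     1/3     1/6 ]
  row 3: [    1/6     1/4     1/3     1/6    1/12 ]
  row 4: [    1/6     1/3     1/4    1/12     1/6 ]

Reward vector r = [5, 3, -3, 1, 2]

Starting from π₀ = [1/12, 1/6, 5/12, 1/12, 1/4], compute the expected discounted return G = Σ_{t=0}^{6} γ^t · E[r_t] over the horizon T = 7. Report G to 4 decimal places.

G = 7.8632

t=0: π = [0.0833, 0.1667, 0.4167, 0.0833, 0.2500], E[r] = 0.2500, γ^t·E[r] = 0.250000, running G = 0.250000
t=1: π = [0.2222, 0.2292, 0.1528, 0.2292, 0.1667], E[r] = 1.9028, γ^t·E[r] = 1.712500, running G = 1.962500
t=2: π = [0.2170, 0.2326, 0.1869, 0.1973, 0.1661], E[r] = 1.7517, γ^t·E[r] = 1.418906, running G = 3.381406
t=3: π = [0.2197, 0.2302, 0.1784, 0.2034, 0.1683], E[r] = 1.7938, γ^t·E[r] = 1.307672, running G = 4.689078
t=4: π = [0.2190, 0.2308, 0.1805, 0.2016, 0.1680], E[r] = 1.7837, γ^t·E[r] = 1.170279, running G = 5.859357
t=5: π = [0.2192, 0.2307, 0.1800, 0.2020, 0.1681], E[r] = 1.7864, γ^t·E[r] = 1.054859, running G = 6.914216
t=6: π = [0.2192, 0.2307, 0.1801, 0.2019, 0.1681], E[r] = 1.7857, γ^t·E[r] = 0.949019, running G = 7.863235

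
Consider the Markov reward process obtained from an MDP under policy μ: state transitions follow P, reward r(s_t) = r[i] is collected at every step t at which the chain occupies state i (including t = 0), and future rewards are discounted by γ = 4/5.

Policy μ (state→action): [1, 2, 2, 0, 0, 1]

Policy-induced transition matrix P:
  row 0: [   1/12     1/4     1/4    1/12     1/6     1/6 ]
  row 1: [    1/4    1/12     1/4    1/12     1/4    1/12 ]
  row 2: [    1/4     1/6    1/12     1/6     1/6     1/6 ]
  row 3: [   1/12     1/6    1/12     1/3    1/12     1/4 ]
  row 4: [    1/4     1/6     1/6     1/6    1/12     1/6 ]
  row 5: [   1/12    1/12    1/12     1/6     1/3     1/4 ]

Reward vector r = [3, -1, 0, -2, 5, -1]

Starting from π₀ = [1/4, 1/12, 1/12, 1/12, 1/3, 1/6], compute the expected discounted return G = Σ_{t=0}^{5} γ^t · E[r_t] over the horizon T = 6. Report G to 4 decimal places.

G = 3.9360

t=0: π = [0.2500, 0.0833, 0.0833, 0.0833, 0.3333, 0.1667], E[r] = 2.0000, γ^t·E[r] = 2.000000, running G = 2.000000
t=1: π = [0.1667, 0.1667, 0.1667, 0.1528, 0.1667, 0.1806], E[r] = 0.6806, γ^t·E[r] = 0.544444, running G = 2.544444
t=2: π = [0.1667, 0.1516, 0.1528, 0.1644, 0.1840, 0.1806], E[r] = 0.7593, γ^t·E[r] = 0.485926, running G = 3.030370
t=3: π = [0.1647, 0.1529, 0.1517, 0.1675, 0.1804, 0.1828], E[r] = 0.7253, γ^t·E[r] = 0.371358, running G = 3.401728
t=4: π = [0.1642, 0.1524, 0.1513, 0.1681, 0.1809, 0.1831], E[r] = 0.7251, γ^t·E[r] = 0.296991, running G = 3.698719
t=5: π = [0.1641, 0.1524, 0.1512, 0.1683, 0.1808, 0.1832], E[r] = 0.7241, γ^t·E[r] = 0.237272, running G = 3.935992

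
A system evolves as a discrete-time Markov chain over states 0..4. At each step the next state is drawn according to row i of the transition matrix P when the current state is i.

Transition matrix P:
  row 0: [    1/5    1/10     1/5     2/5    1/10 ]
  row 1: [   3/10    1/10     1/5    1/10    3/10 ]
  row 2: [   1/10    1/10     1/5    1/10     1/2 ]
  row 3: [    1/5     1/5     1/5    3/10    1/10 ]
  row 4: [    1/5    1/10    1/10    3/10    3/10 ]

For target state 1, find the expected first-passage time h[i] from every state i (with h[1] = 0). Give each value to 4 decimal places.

First-step conditioning: h[1] = 0; for i ≠ 1, h[i] = 1 + Σ_k P[i][k]·h[k].
  h[0] = 1 + 1/5·h[0] + 1/5·h[2] + 2/5·h[3] + 1/10·h[4]
  h[2] = 1 + 1/10·h[0] + 1/5·h[2] + 1/10·h[3] + 1/2·h[4]
  h[3] = 1 + 1/5·h[0] + 1/5·h[2] + 3/10·h[3] + 1/10·h[4]
  h[4] = 1 + 1/5·h[0] + 1/10·h[2] + 3/10·h[3] + 3/10·h[4]
Solving the 4×4 linear system over states ≠ 1 gives exactly h = [440/57, 0, 1360/171, 400/57, 70/9] (h[1] = 0 is the target).

h = [7.7193, 0.0000, 7.9532, 7.0175, 7.7778]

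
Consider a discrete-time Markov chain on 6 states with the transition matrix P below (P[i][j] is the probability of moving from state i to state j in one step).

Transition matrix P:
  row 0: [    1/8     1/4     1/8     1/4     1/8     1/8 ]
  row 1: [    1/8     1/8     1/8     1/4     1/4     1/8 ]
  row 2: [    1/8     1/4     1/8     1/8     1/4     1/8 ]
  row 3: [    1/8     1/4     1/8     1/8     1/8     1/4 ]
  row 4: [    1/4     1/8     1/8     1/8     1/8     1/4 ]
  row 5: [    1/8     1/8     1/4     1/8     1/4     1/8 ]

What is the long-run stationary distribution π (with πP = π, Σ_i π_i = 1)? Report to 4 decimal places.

π = [0.1484, 0.1826, 0.1462, 0.1664, 0.1872, 0.1692]

Balance equations π_j = Σ_i π_i·P[i][j]:
  π_0 = 1/8·π_0 + 1/8·π_1 + 1/8·π_2 + 1/8·π_3 + 1/4·π_4 + 1/8·π_5
  π_1 = 1/4·π_0 + 1/8·π_1 + 1/4·π_2 + 1/4·π_3 + 1/8·π_4 + 1/8·π_5
  π_2 = 1/8·π_0 + 1/8·π_1 + 1/8·π_2 + 1/8·π_3 + 1/8·π_4 + 1/4·π_5
  π_3 = 1/4·π_0 + 1/4·π_1 + 1/8·π_2 + 1/8·π_3 + 1/8·π_4 + 1/8·π_5
  π_4 = 1/8·π_0 + 1/4·π_1 + 1/4·π_2 + 1/8·π_3 + 1/8·π_4 + 1/4·π_5
  normalize: π_0 + π_1 + π_2 + π_3 + π_4 + π_5 = 1
Solving the linear system gives exactly π = [6251/42121, 7692/42121, 6156/42121, 96/577, 7887/42121, 7127/42121].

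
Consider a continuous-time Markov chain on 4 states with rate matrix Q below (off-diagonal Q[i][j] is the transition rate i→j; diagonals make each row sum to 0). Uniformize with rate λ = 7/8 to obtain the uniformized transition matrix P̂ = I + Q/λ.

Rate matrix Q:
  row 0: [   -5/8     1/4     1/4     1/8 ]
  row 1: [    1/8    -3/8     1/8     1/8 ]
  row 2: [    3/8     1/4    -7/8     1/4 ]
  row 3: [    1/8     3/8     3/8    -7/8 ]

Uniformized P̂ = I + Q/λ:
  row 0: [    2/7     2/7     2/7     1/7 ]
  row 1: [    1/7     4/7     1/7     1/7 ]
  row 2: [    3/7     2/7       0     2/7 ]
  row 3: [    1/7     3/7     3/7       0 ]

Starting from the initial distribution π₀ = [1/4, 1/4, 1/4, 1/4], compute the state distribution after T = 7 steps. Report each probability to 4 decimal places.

t=0: π = [0.2500, 0.2500, 0.2500, 0.2500]
t=1: π = [0.2500, 0.3929, 0.2143, 0.1429]
t=2: π = [0.2398, 0.4184, 0.1888, 0.1531]
t=3: π = [0.2310, 0.4271, 0.1939, 0.1480]
t=4: π = [0.2313, 0.4289, 0.1904, 0.1494]
t=5: π = [0.2303, 0.4296, 0.1914, 0.1487]
t=6: π = [0.2304, 0.4297, 0.1909, 0.1490]
t=7: π = [0.2303, 0.4298, 0.1911, 0.1489]

π = [0.2303, 0.4298, 0.1911, 0.1489]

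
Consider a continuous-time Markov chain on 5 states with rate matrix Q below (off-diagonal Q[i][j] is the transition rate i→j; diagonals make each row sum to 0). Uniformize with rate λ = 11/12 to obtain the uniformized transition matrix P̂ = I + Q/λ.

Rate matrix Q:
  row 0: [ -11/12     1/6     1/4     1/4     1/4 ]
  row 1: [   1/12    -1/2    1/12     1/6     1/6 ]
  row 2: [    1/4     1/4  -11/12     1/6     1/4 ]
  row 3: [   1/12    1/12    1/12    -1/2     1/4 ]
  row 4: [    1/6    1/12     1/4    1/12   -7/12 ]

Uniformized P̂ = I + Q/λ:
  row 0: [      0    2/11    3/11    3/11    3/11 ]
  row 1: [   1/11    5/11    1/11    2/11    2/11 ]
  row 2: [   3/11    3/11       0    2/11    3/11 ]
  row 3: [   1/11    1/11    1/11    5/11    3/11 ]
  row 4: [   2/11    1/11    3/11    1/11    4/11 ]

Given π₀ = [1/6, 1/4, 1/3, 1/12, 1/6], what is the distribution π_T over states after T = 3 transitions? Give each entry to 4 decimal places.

π = [0.1329, 0.2106, 0.1489, 0.2302, 0.2775]

t=0: π = [0.1667, 0.2500, 0.3333, 0.0833, 0.1667]
t=1: π = [0.1515, 0.2576, 0.1212, 0.2045, 0.2652]
t=2: π = [0.1233, 0.2204, 0.1556, 0.2273, 0.2734]
t=3: π = [0.1329, 0.2106, 0.1489, 0.2302, 0.2775]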